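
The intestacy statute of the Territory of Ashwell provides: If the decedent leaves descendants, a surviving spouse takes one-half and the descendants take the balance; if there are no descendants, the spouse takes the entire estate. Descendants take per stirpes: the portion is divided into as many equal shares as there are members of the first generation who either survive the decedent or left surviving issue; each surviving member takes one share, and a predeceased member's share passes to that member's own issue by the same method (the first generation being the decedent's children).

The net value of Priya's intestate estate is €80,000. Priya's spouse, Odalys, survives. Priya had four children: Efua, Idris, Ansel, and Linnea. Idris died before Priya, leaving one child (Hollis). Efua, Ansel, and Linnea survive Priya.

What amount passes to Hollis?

Odalys takes one-half of €80,000 = €40,000. The remaining €40,000 passes to the descendants.
The descendants' portion (€40,000) is divided into 4 shares of €10,000: Efua, Ansel, and Linnea each take €10,000; Idris's €10,000 share passes to Idris's issue.
Idris's share (€10,000) passes entirely to Hollis.

Hollis receives €10,000.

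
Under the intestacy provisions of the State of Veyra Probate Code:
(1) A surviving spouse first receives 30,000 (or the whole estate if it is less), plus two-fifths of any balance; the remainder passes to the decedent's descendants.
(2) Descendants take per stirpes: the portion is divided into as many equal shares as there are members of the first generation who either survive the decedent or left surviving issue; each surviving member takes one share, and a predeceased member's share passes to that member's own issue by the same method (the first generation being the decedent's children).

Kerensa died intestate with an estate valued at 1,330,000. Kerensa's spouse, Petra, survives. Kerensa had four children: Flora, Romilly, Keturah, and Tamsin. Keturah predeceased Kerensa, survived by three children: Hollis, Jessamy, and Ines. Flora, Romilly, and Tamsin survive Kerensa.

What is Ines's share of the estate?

Petra first takes 30,000, leaving a balance of 1,300,000. Petra then takes two-fifths of the balance (520,000), for a total of 550,000. The remaining 780,000 passes to the descendants.
The descendants' portion (780,000) is divided into 4 shares of 195,000: Flora, Romilly, and Tamsin each take 195,000; Keturah's 195,000 share passes to Keturah's issue.
Keturah's share (195,000) is divided into 3 shares of 65,000: Hollis, Jessamy, and Ines each take 65,000.

Ines receives 65,000.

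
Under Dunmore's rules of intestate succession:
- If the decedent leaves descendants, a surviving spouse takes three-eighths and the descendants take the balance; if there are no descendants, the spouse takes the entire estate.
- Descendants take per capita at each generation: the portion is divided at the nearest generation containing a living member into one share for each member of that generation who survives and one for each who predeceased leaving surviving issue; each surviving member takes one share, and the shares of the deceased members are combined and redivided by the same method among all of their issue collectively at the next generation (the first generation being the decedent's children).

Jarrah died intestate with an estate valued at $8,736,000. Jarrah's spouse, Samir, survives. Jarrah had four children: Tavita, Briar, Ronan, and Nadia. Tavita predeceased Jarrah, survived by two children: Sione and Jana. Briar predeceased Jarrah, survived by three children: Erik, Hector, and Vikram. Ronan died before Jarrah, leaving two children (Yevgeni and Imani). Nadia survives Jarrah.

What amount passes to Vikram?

Vikram receives $585,000.

Samir takes three-eighths of $8,736,000 = $3,276,000. The remaining $5,460,000 passes to the descendants.
The descendants' portion ($5,460,000) is divided at the children's generation into 4 shares of $1,365,000. Nadia takes $1,365,000. The 3 shares of the deceased (Tavita, Briar, and Ronan) are combined into a pool of $4,095,000.
That pool ($4,095,000) is divided at the grandchildren's generation equally among Sione, Jana, Erik, Hector, Vikram, Yevgeni, and Imani: $585,000 each.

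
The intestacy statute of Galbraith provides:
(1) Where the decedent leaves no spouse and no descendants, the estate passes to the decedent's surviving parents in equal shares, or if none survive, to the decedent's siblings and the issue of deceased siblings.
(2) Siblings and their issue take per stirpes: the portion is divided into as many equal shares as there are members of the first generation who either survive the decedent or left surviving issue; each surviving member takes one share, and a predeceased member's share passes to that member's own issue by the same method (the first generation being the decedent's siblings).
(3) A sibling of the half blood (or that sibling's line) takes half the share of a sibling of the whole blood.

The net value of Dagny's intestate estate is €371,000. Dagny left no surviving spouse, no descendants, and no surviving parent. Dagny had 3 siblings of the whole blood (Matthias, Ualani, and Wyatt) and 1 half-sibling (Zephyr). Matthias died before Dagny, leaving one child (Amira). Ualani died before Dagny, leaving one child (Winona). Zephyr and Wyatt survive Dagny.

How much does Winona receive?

The entire €371,000 passes to the siblings and their issue.
Counting each half-blood sibling's line as half a unit, there are 7/2 units in €371,000, so one unit is €106,000. Whole-blood lines (Matthias, Ualani, and Wyatt) take €106,000 each; half-blood lines (Zephyr) take €53,000 each.
Matthias's share (€106,000) passes entirely to Amira.
Ualani's share (€106,000) passes entirely to Winona.

Winona receives €106,000.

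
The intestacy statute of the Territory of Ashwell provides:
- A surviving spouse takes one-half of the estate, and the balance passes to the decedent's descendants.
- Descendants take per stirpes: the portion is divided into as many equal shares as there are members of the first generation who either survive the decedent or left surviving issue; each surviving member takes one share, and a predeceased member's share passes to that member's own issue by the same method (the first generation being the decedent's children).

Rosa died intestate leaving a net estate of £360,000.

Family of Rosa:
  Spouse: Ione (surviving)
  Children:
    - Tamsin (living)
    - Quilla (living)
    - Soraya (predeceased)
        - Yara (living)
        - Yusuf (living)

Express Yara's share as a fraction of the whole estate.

Yara receives 1/12 of the estate.

Ione takes one-half of £360,000 = £180,000. The remaining £180,000 passes to the descendants.
The descendants' portion (£180,000) is divided into 3 shares of £60,000: Tamsin and Quilla each take £60,000; Soraya's £60,000 share passes to Soraya's issue.
Soraya's share (£60,000) is divided into 2 shares of £30,000: Yara and Yusuf each take £30,000.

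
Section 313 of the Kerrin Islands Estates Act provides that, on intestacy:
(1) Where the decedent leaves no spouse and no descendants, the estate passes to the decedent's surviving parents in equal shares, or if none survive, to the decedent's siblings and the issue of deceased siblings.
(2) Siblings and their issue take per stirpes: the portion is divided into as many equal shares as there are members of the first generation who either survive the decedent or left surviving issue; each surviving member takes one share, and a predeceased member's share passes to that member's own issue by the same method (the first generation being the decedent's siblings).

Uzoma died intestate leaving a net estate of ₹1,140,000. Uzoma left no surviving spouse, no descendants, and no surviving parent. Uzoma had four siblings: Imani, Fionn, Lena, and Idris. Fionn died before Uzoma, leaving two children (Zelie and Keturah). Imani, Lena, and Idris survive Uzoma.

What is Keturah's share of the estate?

The entire ₹1,140,000 passes to the siblings and their issue.
That amount (₹1,140,000) is divided into 4 shares of ₹285,000: Imani, Lena, and Idris each take ₹285,000; Fionn's ₹285,000 share passes to Fionn's issue.
Fionn's share (₹285,000) is divided into 2 shares of ₹142,500: Zelie and Keturah each take ₹142,500.

Keturah receives ₹142,500.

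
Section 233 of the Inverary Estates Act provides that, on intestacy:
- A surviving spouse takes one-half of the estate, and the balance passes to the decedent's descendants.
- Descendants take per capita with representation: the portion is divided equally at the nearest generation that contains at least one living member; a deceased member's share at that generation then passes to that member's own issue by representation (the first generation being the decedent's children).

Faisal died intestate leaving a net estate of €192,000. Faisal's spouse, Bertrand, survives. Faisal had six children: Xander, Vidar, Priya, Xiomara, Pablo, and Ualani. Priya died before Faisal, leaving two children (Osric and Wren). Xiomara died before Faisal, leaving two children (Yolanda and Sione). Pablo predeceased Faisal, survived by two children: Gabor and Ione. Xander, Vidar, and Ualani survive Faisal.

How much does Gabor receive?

Gabor receives €8,000.

Bertrand takes one-half of €192,000 = €96,000. The remaining €96,000 passes to the descendants.
The descendants' portion (€96,000) is divided into 6 shares of €16,000: Xander, Vidar, and Ualani each take €16,000; Priya's €16,000 share passes to Priya's issue; Xiomara's €16,000 share passes to Xiomara's issue; Pablo's €16,000 share passes to Pablo's issue.
Priya's share (€16,000) is divided into 2 shares of €8,000: Osric and Wren each take €8,000.
Xiomara's share (€16,000) is divided into 2 shares of €8,000: Yolanda and Sione each take €8,000.
Pablo's share (€16,000) is divided into 2 shares of €8,000: Gabor and Ione each take €8,000.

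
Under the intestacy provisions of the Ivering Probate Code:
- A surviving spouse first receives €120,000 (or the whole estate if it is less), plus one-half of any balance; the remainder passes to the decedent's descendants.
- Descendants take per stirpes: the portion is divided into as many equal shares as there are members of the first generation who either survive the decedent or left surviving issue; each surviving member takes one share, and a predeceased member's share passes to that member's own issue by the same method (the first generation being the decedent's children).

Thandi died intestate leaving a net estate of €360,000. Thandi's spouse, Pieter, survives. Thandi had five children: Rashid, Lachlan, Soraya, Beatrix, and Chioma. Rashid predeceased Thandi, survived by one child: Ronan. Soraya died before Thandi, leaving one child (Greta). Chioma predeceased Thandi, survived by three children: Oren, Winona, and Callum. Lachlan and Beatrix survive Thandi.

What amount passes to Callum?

Pieter first takes €120,000, leaving a balance of €240,000. Pieter then takes one-half of the balance (€120,000), for a total of €240,000. The remaining €120,000 passes to the descendants.
The descendants' portion (€120,000) is divided into 5 shares of €24,000: Lachlan and Beatrix each take €24,000; Rashid's €24,000 share passes to Rashid's issue; Soraya's €24,000 share passes to Soraya's issue; Chioma's €24,000 share passes to Chioma's issue.
Rashid's share (€24,000) passes entirely to Ronan.
Soraya's share (€24,000) passes entirely to Greta.
Chioma's share (€24,000) is divided into 3 shares of €8,000: Oren, Winona, and Callum each take €8,000.

Callum receives €8,000.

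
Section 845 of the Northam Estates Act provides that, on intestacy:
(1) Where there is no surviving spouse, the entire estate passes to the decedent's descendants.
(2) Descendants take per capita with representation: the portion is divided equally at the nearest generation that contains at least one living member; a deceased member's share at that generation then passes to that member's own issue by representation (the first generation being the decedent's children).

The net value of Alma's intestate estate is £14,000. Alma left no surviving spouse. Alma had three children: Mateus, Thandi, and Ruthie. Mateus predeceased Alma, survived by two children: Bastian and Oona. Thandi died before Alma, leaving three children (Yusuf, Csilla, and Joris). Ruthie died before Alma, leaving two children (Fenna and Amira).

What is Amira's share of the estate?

The entire £14,000 passes to the descendants.
No child survives, so the initial division is made at the grandchildren's generation.
That amount (£14,000) is divided into 7 shares of £2,000: Bastian, Oona, Yusuf, Csilla, Joris, Fenna, and Amira each take £2,000.

Amira receives £2,000.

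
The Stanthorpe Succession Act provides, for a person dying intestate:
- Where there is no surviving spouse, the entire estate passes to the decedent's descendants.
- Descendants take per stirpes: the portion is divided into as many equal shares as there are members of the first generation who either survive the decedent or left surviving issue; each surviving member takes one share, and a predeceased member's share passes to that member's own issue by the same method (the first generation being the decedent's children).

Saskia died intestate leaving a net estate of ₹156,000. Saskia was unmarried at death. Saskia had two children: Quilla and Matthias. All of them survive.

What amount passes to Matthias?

The entire ₹156,000 passes to the descendants.
That amount (₹156,000) is divided into 2 shares of ₹78,000: Quilla and Matthias each take ₹78,000.

Matthias receives ₹78,000.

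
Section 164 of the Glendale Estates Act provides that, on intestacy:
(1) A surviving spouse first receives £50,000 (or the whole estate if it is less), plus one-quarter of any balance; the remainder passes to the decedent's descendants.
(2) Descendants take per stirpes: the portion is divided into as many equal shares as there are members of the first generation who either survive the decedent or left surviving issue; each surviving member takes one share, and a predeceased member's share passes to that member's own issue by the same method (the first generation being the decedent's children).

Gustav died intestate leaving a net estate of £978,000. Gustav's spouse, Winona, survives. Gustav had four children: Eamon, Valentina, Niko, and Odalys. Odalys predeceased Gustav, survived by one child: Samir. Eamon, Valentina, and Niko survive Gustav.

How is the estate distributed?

Winona first takes £50,000, leaving a balance of £928,000. Winona then takes one-quarter of the balance (£232,000), for a total of £282,000. The remaining £696,000 passes to the descendants.
The descendants' portion (£696,000) is divided into 4 shares of £174,000: Eamon, Valentina, and Niko each take £174,000; Odalys's £174,000 share passes to Odalys's issue.
Odalys's share (£174,000) passes entirely to Samir.

Winona: £282,000; Eamon: £174,000; Valentina: £174,000; Niko: £174,000; Samir: £174,000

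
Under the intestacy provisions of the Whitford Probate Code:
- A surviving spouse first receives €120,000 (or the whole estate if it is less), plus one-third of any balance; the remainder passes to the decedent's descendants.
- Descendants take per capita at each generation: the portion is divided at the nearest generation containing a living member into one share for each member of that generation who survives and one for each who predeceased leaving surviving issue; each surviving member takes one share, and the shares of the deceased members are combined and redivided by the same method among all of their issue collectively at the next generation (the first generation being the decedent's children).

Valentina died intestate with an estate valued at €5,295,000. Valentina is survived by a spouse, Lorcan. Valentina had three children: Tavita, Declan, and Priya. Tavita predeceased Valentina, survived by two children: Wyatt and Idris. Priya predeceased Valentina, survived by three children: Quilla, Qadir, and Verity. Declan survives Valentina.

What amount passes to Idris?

Idris receives €460,000.

Lorcan first takes €120,000, leaving a balance of €5,175,000. Lorcan then takes one-third of the balance (€1,725,000), for a total of €1,845,000. The remaining €3,450,000 passes to the descendants.
The descendants' portion (€3,450,000) is divided at the children's generation into 3 shares of €1,150,000. Declan takes €1,150,000. The 2 shares of the deceased (Tavita and Priya) are combined into a pool of €2,300,000.
That pool (€2,300,000) is divided at the grandchildren's generation equally among Wyatt, Idris, Quilla, Qadir, and Verity: €460,000 each.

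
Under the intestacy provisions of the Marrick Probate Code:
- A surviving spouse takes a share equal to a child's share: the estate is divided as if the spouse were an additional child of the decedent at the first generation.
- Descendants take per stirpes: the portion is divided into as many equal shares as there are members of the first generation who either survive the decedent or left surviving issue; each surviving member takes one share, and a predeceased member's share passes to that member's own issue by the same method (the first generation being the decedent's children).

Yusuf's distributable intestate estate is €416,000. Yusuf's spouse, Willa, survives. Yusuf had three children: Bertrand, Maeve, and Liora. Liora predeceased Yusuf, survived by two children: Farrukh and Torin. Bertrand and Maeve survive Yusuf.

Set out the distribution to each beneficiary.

The spouse counts as an additional share at the children's level, so there are 4 primary shares of €104,000. Willa takes one such share (€104,000).
The children's combined portion (€312,000) is divided into 3 shares of €104,000: Bertrand and Maeve each take €104,000; Liora's €104,000 share passes to Liora's issue.
Liora's share (€104,000) is divided into 2 shares of €52,000: Farrukh and Torin each take €52,000.

Willa: €104,000; Bertrand: €104,000; Maeve: €104,000; Farrukh: €52,000; Torin: €52,000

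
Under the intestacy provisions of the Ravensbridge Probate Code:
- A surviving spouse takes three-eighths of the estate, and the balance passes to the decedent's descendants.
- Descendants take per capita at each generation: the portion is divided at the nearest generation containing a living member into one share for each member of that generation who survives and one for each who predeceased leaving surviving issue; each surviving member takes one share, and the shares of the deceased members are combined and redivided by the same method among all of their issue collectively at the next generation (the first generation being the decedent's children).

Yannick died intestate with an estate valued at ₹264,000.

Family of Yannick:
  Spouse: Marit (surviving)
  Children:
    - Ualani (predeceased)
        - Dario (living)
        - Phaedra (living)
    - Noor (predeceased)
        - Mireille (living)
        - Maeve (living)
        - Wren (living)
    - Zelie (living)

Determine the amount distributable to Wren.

Wren receives ₹22,000.

Marit takes three-eighths of ₹264,000 = ₹99,000. The remaining ₹165,000 passes to the descendants.
The descendants' portion (₹165,000) is divided at the children's generation into 3 shares of ₹55,000. Zelie takes ₹55,000. The 2 shares of the deceased (Ualani and Noor) are combined into a pool of ₹110,000.
That pool (₹110,000) is divided at the grandchildren's generation equally among Dario, Phaedra, Mireille, Maeve, and Wren: ₹22,000 each.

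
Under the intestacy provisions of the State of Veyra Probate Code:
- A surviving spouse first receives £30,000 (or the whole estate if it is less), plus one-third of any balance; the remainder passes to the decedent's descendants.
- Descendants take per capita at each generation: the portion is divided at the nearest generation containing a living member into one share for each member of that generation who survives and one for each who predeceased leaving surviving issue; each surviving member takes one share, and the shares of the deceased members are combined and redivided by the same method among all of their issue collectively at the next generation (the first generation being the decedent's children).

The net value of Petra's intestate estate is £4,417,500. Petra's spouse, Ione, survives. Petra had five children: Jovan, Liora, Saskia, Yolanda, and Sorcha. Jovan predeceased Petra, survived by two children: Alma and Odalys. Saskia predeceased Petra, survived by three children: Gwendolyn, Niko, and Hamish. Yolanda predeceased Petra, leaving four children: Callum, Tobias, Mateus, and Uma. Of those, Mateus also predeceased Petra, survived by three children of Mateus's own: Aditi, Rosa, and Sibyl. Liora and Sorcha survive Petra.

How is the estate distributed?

Ione: £1,492,500; Alma: £195,000; Odalys: £195,000; Liora: £585,000; Gwendolyn: £195,000; Niko: £195,000; Hamish: £195,000; Callum: £195,000; Tobias: £195,000; Aditi: £65,000; Rosa: £65,000; Sibyl: £65,000; Uma: £195,000; Sorcha: £585,000

Ione first takes £30,000, leaving a balance of £4,387,500. Ione then takes one-third of the balance (£1,462,500), for a total of £1,492,500. The remaining £2,925,000 passes to the descendants.
The descendants' portion (£2,925,000) is divided at the children's generation into 5 shares of £585,000. Liora and Sorcha each take £585,000. The 3 shares of the deceased (Jovan, Saskia, and Yolanda) are combined into a pool of £1,755,000.
That pool (£1,755,000) is divided at the grandchildren's generation into 9 shares of £195,000. Alma, Odalys, Gwendolyn, Niko, Hamish, Callum, Tobias, and Uma each take £195,000. The remaining share for the deceased Mateus (£195,000) is carried to the next generation.
That pool (£195,000) is divided at the great-grandchildren's generation equally among Aditi, Rosa, and Sibyl: £65,000 each.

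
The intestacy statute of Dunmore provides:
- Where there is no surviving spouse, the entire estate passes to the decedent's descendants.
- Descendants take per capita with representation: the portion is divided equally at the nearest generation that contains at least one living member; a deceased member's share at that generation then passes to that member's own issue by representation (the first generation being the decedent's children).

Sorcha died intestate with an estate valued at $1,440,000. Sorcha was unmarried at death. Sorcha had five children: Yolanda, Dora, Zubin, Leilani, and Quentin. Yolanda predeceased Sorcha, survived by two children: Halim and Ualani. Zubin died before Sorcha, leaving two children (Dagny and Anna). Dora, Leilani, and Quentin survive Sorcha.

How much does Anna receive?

The entire $1,440,000 passes to the descendants.
That amount ($1,440,000) is divided into 5 shares of $288,000: Dora, Leilani, and Quentin each take $288,000; Yolanda's $288,000 share passes to Yolanda's issue; Zubin's $288,000 share passes to Zubin's issue.
Yolanda's share ($288,000) is divided into 2 shares of $144,000: Halim and Ualani each take $144,000.
Zubin's share ($288,000) is divided into 2 shares of $144,000: Dagny and Anna each take $144,000.

Anna receives $144,000.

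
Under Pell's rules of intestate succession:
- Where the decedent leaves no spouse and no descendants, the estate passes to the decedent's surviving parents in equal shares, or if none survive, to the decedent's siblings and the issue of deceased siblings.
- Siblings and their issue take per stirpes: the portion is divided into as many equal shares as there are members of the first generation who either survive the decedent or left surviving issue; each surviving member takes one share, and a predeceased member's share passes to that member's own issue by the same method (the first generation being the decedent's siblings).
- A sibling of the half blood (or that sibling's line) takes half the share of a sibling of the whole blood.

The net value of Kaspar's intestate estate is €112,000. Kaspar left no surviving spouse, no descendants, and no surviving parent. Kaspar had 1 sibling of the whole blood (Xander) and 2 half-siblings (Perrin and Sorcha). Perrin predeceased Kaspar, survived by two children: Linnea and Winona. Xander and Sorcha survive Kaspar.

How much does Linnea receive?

Linnea receives €14,000.

The entire €112,000 passes to the siblings and their issue.
Counting each half-blood sibling's line as half a unit, there are 2 units in €112,000, so one unit is €56,000. Whole-blood lines (Xander) take €56,000 each; half-blood lines (Perrin and Sorcha) take €28,000 each.
Perrin's share (€28,000) is divided into 2 shares of €14,000: Linnea and Winona each take €14,000.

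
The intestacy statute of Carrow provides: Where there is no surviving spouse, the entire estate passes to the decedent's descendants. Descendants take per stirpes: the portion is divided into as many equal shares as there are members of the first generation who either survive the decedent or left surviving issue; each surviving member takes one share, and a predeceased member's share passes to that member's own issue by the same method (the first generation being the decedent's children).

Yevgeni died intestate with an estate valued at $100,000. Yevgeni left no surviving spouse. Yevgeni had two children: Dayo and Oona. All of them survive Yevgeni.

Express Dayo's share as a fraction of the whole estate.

Dayo receives 1/2 of the estate.

The entire $100,000 passes to the descendants.
That amount ($100,000) is divided into 2 shares of $50,000: Dayo and Oona each take $50,000.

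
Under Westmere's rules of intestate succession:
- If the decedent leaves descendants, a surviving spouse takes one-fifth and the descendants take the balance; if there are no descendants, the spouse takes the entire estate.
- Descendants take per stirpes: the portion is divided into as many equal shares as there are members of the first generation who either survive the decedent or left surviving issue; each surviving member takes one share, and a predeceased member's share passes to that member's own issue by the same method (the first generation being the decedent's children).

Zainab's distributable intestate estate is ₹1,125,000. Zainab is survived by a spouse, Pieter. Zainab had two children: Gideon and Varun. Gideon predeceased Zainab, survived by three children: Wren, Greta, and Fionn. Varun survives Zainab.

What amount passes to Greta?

Pieter takes one-fifth of ₹1,125,000 = ₹225,000. The remaining ₹900,000 passes to the descendants.
The descendants' portion (₹900,000) is divided into 2 shares of ₹450,000: Varun takes ₹450,000; Gideon's ₹450,000 share passes to Gideon's issue.
Gideon's share (₹450,000) is divided into 3 shares of ₹150,000: Wren, Greta, and Fionn each take ₹150,000.

Greta receives ₹150,000.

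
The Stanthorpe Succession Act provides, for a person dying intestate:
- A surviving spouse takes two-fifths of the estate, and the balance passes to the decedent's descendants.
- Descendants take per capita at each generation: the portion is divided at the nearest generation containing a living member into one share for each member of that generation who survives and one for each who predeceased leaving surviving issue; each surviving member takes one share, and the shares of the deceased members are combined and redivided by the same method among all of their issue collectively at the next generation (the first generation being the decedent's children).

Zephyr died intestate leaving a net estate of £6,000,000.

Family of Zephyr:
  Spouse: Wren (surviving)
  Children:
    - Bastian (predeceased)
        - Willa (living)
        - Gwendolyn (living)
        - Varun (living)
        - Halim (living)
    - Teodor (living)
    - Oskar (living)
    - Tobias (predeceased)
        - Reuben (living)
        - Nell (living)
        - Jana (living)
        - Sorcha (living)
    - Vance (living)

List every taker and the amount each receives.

Wren takes two-fifths of £6,000,000 = £2,400,000. The remaining £3,600,000 passes to the descendants.
The descendants' portion (£3,600,000) is divided at the children's generation into 5 shares of £720,000. Teodor, Oskar, and Vance each take £720,000. The 2 shares of the deceased (Bastian and Tobias) are combined into a pool of £1,440,000.
That pool (£1,440,000) is divided at the grandchildren's generation equally among Willa, Gwendolyn, Varun, Halim, Reuben, Nell, Jana, and Sorcha: £180,000 each.

Wren: £2,400,000; Willa: £180,000; Gwendolyn: £180,000; Varun: £180,000; Halim: £180,000; Teodor: £720,000; Oskar: £720,000; Reuben: £180,000; Nell: £180,000; Jana: £180,000; Sorcha: £180,000; Vance: £720,000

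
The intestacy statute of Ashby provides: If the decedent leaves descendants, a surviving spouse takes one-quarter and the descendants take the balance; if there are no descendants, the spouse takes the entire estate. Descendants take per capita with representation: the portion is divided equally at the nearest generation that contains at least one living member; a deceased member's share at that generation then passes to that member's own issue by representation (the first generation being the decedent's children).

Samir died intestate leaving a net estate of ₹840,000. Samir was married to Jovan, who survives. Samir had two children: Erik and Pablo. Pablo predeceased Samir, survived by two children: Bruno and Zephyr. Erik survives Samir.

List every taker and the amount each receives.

Jovan takes one-quarter of ₹840,000 = ₹210,000. The remaining ₹630,000 passes to the descendants.
The descendants' portion (₹630,000) is divided into 2 shares of ₹315,000: Erik takes ₹315,000; Pablo's ₹315,000 share passes to Pablo's issue.
Pablo's share (₹315,000) is divided into 2 shares of ₹157,500: Bruno and Zephyr each take ₹157,500.

Jovan: ₹210,000; Erik: ₹315,000; Bruno: ₹157,500; Zephyr: ₹157,500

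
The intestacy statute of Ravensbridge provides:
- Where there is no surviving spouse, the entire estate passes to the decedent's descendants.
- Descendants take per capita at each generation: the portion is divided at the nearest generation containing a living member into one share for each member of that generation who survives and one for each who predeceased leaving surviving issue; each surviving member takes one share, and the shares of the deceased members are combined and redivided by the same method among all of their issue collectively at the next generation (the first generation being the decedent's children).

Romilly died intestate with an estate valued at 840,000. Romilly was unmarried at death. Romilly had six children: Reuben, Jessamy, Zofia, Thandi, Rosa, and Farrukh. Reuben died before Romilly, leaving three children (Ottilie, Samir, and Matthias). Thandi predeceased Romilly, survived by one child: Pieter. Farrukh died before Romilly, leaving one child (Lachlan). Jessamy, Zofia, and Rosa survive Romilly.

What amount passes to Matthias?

Matthias receives 84,000.

The entire 840,000 passes to the descendants.
That amount (840,000) is divided at the children's generation into 6 shares of 140,000. Jessamy, Zofia, and Rosa each take 140,000. The 3 shares of the deceased (Reuben, Thandi, and Farrukh) are combined into a pool of 420,000.
That pool (420,000) is divided at the grandchildren's generation equally among Ottilie, Samir, Matthias, Pieter, and Lachlan: 84,000 each.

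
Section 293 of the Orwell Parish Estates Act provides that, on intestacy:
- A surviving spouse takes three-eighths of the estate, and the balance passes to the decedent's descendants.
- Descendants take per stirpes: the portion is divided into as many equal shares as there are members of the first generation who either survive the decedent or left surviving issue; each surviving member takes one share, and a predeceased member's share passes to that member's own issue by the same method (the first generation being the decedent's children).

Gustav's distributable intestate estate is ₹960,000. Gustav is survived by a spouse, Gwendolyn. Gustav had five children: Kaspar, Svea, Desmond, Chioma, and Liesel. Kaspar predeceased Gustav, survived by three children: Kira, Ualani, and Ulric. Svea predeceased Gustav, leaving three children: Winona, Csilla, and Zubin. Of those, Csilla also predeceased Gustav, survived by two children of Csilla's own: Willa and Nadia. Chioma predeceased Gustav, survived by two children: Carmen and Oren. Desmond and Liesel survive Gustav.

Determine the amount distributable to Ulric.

Ulric receives ₹40,000.

Gwendolyn takes three-eighths of ₹960,000 = ₹360,000. The remaining ₹600,000 passes to the descendants.
The descendants' portion (₹600,000) is divided into 5 shares of ₹120,000: Desmond and Liesel each take ₹120,000; Kaspar's ₹120,000 share passes to Kaspar's issue; Svea's ₹120,000 share passes to Svea's issue; Chioma's ₹120,000 share passes to Chioma's issue.
Kaspar's share (₹120,000) is divided into 3 shares of ₹40,000: Kira, Ualani, and Ulric each take ₹40,000.
Svea's share (₹120,000) is divided into 3 shares of ₹40,000: Winona and Zubin each take ₹40,000; Csilla's ₹40,000 share passes to Csilla's issue.
Csilla's share (₹40,000) is divided into 2 shares of ₹20,000: Willa and Nadia each take ₹20,000.
Chioma's share (₹120,000) is divided into 2 shares of ₹60,000: Carmen and Oren each take ₹60,000.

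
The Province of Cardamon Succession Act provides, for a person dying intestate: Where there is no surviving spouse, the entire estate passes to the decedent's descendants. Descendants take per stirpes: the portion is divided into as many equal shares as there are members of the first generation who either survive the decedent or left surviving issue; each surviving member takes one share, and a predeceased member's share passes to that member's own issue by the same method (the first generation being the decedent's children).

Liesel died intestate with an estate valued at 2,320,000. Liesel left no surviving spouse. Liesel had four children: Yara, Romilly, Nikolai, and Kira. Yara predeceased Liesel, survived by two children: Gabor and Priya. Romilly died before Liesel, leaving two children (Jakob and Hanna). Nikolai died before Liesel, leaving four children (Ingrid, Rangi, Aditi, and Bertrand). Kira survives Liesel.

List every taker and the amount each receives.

Gabor: 290,000; Priya: 290,000; Jakob: 290,000; Hanna: 290,000; Ingrid: 145,000; Rangi: 145,000; Aditi: 145,000; Bertrand: 145,000; Kira: 580,000

The entire 2,320,000 passes to the descendants.
That amount (2,320,000) is divided into 4 shares of 580,000: Kira takes 580,000; Yara's 580,000 share passes to Yara's issue; Romilly's 580,000 share passes to Romilly's issue; Nikolai's 580,000 share passes to Nikolai's issue.
Yara's share (580,000) is divided into 2 shares of 290,000: Gabor and Priya each take 290,000.
Romilly's share (580,000) is divided into 2 shares of 290,000: Jakob and Hanna each take 290,000.
Nikolai's share (580,000) is divided into 4 shares of 145,000: Ingrid, Rangi, Aditi, and Bertrand each take 145,000.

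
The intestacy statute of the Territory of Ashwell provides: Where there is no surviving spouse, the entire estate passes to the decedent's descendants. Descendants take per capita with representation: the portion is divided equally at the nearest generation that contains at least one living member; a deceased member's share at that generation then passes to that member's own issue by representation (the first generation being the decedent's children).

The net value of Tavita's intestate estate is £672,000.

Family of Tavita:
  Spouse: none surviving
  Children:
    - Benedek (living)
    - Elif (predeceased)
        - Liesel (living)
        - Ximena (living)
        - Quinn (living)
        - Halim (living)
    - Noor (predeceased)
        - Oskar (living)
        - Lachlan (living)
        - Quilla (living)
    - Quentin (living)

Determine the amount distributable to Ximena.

The entire £672,000 passes to the descendants.
That amount (£672,000) is divided into 4 shares of £168,000: Benedek and Quentin each take £168,000; Elif's £168,000 share passes to Elif's issue; Noor's £168,000 share passes to Noor's issue.
Elif's share (£168,000) is divided into 4 shares of £42,000: Liesel, Ximena, Quinn, and Halim each take £42,000.
Noor's share (£168,000) is divided into 3 shares of £56,000: Oskar, Lachlan, and Quilla each take £56,000.

Ximena receives £42,000.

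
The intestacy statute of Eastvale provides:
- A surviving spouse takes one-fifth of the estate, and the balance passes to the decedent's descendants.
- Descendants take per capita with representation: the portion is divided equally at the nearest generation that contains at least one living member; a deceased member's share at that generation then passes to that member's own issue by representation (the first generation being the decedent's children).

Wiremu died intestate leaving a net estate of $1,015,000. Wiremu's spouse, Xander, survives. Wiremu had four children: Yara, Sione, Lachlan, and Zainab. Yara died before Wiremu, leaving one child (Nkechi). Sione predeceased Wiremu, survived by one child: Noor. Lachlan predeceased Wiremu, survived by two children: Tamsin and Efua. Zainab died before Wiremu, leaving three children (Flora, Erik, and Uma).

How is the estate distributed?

Xander takes one-fifth of $1,015,000 = $203,000. The remaining $812,000 passes to the descendants.
No child survives, so the initial division is made at the grandchildren's generation.
The descendants' portion ($812,000) is divided into 7 shares of $116,000: Nkechi, Noor, Tamsin, Efua, Flora, Erik, and Uma each take $116,000.

Xander: $203,000; Nkechi: $116,000; Noor: $116,000; Tamsin: $116,000; Efua: $116,000; Flora: $116,000; Erik: $116,000; Uma: $116,000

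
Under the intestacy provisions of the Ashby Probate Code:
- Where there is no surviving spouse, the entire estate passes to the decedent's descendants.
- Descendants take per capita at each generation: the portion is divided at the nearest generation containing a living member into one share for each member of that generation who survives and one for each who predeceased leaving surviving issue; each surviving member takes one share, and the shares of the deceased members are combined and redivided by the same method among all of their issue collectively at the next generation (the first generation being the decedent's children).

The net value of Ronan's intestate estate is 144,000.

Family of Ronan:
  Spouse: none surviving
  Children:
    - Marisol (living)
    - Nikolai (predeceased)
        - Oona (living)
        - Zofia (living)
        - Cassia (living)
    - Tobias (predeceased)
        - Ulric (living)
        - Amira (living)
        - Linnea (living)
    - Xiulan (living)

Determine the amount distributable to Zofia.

The entire 144,000 passes to the descendants.
That amount (144,000) is divided at the children's generation into 4 shares of 36,000. Marisol and Xiulan each take 36,000. The 2 shares of the deceased (Nikolai and Tobias) are combined into a pool of 72,000.
That pool (72,000) is divided at the grandchildren's generation equally among Oona, Zofia, Cassia, Ulric, Amira, and Linnea: 12,000 each.

Zofia receives 12,000.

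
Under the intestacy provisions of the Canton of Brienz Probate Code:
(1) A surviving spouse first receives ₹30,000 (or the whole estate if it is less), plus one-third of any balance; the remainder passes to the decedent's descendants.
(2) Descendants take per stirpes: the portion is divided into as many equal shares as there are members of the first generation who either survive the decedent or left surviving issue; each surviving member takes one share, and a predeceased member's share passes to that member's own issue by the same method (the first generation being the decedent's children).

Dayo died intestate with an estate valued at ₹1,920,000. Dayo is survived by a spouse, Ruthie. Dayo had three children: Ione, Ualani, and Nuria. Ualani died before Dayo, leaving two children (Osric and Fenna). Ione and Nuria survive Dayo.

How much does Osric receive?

Osric receives ₹210,000.

Ruthie first takes ₹30,000, leaving a balance of ₹1,890,000. Ruthie then takes one-third of the balance (₹630,000), for a total of ₹660,000. The remaining ₹1,260,000 passes to the descendants.
The descendants' portion (₹1,260,000) is divided into 3 shares of ₹420,000: Ione and Nuria each take ₹420,000; Ualani's ₹420,000 share passes to Ualani's issue.
Ualani's share (₹420,000) is divided into 2 shares of ₹210,000: Osric and Fenna each take ₹210,000.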